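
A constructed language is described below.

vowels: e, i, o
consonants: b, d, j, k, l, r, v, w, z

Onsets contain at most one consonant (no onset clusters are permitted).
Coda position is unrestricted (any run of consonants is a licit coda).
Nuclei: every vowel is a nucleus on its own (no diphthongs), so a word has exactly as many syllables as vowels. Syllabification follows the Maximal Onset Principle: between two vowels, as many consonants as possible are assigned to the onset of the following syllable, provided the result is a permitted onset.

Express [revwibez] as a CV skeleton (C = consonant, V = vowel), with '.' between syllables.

CVC.CV.CVC

The vowels are e, i, e — 3 nuclei, so 3 syllables.
σ1/σ2 boundary: /vw/ — longest licit onset from the right is /w/, leaving /v/ as coda.
σ2/σ3 boundary: /b/ → onset of the next syllable (single consonants are always licit onsets).
Putting it together: rev.wi.bez.
Mapping each syllable to C/V: /rev/ → CVC, /wi/ → CV, /bez/ → CVC.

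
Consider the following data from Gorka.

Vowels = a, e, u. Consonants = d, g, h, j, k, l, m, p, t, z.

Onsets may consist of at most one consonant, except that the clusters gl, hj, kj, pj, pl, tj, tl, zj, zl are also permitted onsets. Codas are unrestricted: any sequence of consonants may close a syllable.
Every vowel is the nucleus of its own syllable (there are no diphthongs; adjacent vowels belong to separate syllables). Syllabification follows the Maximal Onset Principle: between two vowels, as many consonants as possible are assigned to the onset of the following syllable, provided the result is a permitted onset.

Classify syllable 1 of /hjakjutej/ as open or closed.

open

Nuclei (vowels): a, u, e → 3 syllables.
/a…u/ gap (V1→V2): cluster /kj/ — /kj/ is itself a permitted onset, so the whole cluster goes right; preceding coda = ∅.
/u…e/ gap (V2→V3): /t/ → onset of the next syllable (single consonants are always licit onsets).
Putting it together: hja.kju.tej.
Syllable 1 is /hja/; it ends in its nucleus with no coda, so it is open.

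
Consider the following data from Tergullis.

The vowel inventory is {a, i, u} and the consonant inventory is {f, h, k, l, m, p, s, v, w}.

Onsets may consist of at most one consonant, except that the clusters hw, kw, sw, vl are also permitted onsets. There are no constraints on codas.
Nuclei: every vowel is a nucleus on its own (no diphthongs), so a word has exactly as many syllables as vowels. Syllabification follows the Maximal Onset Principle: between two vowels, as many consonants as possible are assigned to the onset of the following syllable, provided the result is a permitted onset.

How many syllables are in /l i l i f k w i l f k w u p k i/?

5

Nuclei (vowels): i, i, i, u, i → 5 syllables.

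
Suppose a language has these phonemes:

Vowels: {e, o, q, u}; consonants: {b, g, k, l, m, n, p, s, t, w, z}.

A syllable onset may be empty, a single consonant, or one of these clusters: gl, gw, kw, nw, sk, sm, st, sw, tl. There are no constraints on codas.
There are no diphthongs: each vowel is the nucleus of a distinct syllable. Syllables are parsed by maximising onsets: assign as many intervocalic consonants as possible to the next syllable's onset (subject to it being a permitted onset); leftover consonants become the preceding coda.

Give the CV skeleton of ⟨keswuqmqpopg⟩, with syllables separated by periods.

CV.CCV.V.CV.CVCC

Nuclei (vowels): e, u, q, q, o → 5 syllables.
/e…u/ gap (V1→V2): cluster /sw/ — /sw/ is itself a permitted onset, so the whole cluster goes right; preceding coda = ∅.
/u…q/ gap (V2→V3): hiatus — the boundary sits between the two vowels.
/q…q/ gap (V3→V4): just /m/ — single C goes to the following onset.
/q…o/ gap (V4→V5): just /p/ — single C goes to the following onset.
Syllabification: ke.swu.q.mq.popg.
Mapping each syllable to C/V: /ke/ → CV, /swu/ → CCV, /q/ → V, /mq/ → CV, /popg/ → CVCC.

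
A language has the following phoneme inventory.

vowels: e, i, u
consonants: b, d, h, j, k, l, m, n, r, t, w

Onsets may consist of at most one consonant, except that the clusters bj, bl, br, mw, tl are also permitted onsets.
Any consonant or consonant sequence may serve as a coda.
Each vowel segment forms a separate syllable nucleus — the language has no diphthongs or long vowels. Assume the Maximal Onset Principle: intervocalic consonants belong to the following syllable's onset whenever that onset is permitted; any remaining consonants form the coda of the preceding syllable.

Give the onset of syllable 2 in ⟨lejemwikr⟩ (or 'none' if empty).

j

Vowels present: e, e, i; each is a nucleus, giving 3 syllables.
σ1/σ2 boundary: /j/ → onset of the next syllable (single consonants are always licit onsets).
σ2/σ3 boundary: cluster /mw/ — /mw/ is itself a permitted onset, so the whole cluster goes right; preceding coda = ∅.
Syllabification: le.je.mwikr.
Syllable 2 is /je/: onset /j/, nucleus /e/, coda ∅.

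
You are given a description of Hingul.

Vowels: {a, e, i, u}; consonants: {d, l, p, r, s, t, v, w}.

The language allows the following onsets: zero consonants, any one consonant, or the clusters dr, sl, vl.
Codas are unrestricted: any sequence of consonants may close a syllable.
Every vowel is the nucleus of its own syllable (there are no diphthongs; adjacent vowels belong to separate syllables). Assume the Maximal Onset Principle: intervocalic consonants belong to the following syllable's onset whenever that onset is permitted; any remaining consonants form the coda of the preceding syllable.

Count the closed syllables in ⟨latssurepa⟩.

1

The vowels are a, u, e, a — 4 nuclei, so 4 syllables.
σ1/σ2 boundary: cluster /tss/ — the longest permitted-onset suffix is /s/; onset = /s/, preceding coda = /ts/.
σ2/σ3 boundary: /r/ is a single consonant, so it becomes the next onset.
σ3/σ4 boundary: /p/ → onset of the next syllable (single consonants are always licit onsets).
Putting it together: lats.su.re.pa.
Classifying each syllable: /lats/ (closed), /su/ (open), /re/ (open), /pa/ (open).
Closed syllables: 1.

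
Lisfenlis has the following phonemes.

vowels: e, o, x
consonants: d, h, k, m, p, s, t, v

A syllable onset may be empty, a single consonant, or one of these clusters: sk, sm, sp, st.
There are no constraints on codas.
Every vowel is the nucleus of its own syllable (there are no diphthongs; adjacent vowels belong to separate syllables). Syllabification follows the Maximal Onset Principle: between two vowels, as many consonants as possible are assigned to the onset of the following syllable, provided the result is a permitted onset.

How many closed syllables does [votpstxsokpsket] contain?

3

The vowels are o, x, o, e — 4 nuclei, so 4 syllables.
Between /o/ (V1) and /x/ (V2): /tpst/ splits as /tp/ + /st/ (/st/ is the longest suffix that is a licit onset).
Between /x/ (V2) and /o/ (V3): /s/ is a single consonant, so it becomes the next onset.
Between /o/ (V3) and /e/ (V4): cluster /kpsk/ — the longest permitted-onset suffix is /sk/; onset = /sk/, preceding coda = /kp/.
Result: votp.stx.sokp.sket.
Classifying each syllable: /votp/ (closed), /stx/ (open), /sokp/ (closed), /sket/ (closed).
Closed syllables: 3.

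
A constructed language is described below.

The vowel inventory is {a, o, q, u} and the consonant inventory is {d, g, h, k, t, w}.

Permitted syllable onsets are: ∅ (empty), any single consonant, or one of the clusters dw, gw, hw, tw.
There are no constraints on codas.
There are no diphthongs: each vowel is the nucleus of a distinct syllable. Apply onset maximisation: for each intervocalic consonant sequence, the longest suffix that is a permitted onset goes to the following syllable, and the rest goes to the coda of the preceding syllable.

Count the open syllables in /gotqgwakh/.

2

Nuclei (vowels): o, q, a → 3 syllables.
Between /o/ (V1) and /q/ (V2): /t/ is a single consonant, so it becomes the next onset.
Between /q/ (V2) and /a/ (V3): /gw/ is a licit onset in full, so it all attaches to the next syllable.
Syllabification: go.tq.gwakh.
Classifying each syllable: /go/ (open), /tq/ (open), /gwakh/ (closed).
Open syllables: 2.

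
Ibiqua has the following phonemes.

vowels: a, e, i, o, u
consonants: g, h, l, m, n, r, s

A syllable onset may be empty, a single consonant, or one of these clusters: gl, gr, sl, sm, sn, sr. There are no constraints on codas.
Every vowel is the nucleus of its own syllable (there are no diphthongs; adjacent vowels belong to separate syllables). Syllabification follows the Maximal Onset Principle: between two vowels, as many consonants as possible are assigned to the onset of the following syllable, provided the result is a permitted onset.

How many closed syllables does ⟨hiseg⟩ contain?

1

Vowels present: i, e; each is a nucleus, giving 2 syllables.
σ1/σ2 boundary: /s/ → onset of the next syllable (single consonants are always licit onsets).
Putting it together: hi.seg.
Classifying each syllable: /hi/ (open), /seg/ (closed).
Closed syllables: 1.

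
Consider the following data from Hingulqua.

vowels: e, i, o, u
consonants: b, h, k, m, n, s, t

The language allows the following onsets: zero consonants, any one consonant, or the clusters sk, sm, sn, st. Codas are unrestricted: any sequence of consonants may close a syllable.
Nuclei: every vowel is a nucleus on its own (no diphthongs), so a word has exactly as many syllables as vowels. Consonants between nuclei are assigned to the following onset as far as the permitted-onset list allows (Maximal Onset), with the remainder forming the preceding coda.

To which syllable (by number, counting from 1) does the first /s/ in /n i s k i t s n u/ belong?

2

The vowels are i, i, u — 3 nuclei, so 3 syllables.
/i…i/ gap (V1→V2): /sk/ is a licit onset in full, so it all attaches to the next syllable.
/i…u/ gap (V2→V3): /tsn/ splits as /t/ + /sn/ (/sn/ is the longest suffix that is a licit onset).
Result: ni.skit.snu.
The first /s/ is in the onset of syllable 2 (/skit/).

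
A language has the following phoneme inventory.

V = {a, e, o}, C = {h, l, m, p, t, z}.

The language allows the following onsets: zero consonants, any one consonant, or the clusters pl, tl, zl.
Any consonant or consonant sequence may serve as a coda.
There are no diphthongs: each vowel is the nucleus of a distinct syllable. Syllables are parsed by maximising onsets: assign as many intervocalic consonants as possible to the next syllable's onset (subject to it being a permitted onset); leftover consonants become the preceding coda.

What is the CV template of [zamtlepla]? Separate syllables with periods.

Vowels present: a, e, a; each is a nucleus, giving 3 syllables.
V1 /a/ – V2 /e/: cluster /mtl/ — the longest permitted-onset suffix is /tl/; onset = /tl/, preceding coda = /m/.
V2 /e/ – V3 /a/: /pl/ — entire cluster is a permitted onset → onset /pl/, coda ∅.
So the parse is zam.tle.pla.
Mapping each syllable to C/V: /zam/ → CVC, /tle/ → CCV, /pla/ → CCV.

CVC.CCV.CCV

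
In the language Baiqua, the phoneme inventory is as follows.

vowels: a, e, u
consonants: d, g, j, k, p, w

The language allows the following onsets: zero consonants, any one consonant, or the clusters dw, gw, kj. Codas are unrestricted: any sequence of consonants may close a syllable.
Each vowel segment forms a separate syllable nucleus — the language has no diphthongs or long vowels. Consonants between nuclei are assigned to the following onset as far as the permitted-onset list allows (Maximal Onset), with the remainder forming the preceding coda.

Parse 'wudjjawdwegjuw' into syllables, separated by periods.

The vowels are u, a, e, u — 4 nuclei, so 4 syllables.
σ1/σ2 boundary: /djj/ splits as /dj/ + /j/ (/j/ is the longest suffix that is a licit onset).
σ2/σ3 boundary: cluster /wdw/ — the longest permitted-onset suffix is /dw/; onset = /dw/, preceding coda = /w/.
σ3/σ4 boundary: /gj/; trying suffixes from longest down, /j/ is the first permitted one, so coda /g/ | onset /j/.

wudj.jaw.dweg.juw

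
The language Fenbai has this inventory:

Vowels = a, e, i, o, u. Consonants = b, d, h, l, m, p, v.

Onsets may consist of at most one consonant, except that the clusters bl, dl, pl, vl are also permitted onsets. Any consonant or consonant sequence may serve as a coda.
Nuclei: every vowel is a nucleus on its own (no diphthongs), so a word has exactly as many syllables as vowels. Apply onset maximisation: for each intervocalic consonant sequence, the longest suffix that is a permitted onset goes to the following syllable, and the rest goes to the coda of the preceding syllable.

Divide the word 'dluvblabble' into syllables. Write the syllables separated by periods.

dluv.blab.ble

The vowels are u, a, e — 3 nuclei, so 3 syllables.
Between /u/ (V1) and /a/ (V2): /vbl/ splits as /v/ + /bl/ (/bl/ is the longest suffix that is a licit onset).
Between /a/ (V2) and /e/ (V3): /bbl/; trying suffixes from longest down, /bl/ is the first permitted one, so coda /b/ | onset /bl/.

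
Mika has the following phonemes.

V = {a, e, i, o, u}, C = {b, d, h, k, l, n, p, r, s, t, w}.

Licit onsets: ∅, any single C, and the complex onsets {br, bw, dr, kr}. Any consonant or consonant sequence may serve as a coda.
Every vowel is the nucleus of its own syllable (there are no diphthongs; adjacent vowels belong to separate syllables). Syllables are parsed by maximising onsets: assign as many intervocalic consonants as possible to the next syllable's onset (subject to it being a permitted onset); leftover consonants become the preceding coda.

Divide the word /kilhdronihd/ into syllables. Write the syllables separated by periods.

Nuclei (vowels): i, o, i → 3 syllables.
V1 /i/ – V2 /o/: /lhdr/ — longest licit onset from the right is /dr/, leaving /lh/ as coda.
V2 /o/ – V3 /i/: /n/ is a single consonant, so it becomes the next onset.

kilh.dro.nihd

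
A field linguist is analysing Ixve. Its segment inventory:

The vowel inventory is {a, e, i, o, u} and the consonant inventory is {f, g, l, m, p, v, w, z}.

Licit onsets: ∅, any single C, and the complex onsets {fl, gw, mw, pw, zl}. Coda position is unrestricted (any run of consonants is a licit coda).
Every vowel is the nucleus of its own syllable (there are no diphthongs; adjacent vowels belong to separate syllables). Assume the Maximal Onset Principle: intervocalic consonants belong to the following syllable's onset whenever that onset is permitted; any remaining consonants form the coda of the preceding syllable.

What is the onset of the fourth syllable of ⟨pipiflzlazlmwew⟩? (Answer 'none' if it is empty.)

mw

The vowels are i, i, a, e — 4 nuclei, so 4 syllables.
σ1/σ2 boundary: /p/ is a single consonant, so it becomes the next onset.
σ2/σ3 boundary: /flzl/ — longest licit onset from the right is /zl/, leaving /fl/ as coda.
σ3/σ4 boundary: cluster /zlmw/ — the longest permitted-onset suffix is /mw/; onset = /mw/, preceding coda = /zl/.
Result: pi.pifl.zlazl.mwew.
Syllable 4 is /mwew/: onset /mw/, nucleus /e/, coda /w/.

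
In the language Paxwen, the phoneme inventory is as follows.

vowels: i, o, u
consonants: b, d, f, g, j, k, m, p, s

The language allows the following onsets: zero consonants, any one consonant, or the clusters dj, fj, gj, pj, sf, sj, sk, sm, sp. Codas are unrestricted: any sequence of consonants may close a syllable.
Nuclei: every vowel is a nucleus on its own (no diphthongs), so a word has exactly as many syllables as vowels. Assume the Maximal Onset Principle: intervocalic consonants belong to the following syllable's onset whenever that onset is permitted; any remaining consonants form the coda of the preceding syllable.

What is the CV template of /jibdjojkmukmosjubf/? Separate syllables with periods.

CVC.CCVCC.CVC.CV.CCVCC

Nuclei (vowels): i, o, u, o, u → 5 syllables.
/i…o/ gap (V1→V2): /bdj/; trying suffixes from longest down, /dj/ is the first permitted one, so coda /b/ | onset /dj/.
/o…u/ gap (V2→V3): /jkm/ — longest licit onset from the right is /m/, leaving /jk/ as coda.
/u…o/ gap (V3→V4): cluster /km/ — the longest permitted-onset suffix is /m/; onset = /m/, preceding coda = /k/.
/o…u/ gap (V4→V5): /sj/ — entire cluster is a permitted onset → onset /sj/, coda ∅.
Syllabification: jib.djojk.muk.mo.sjubf.
Mapping each syllable to C/V: /jib/ → CVC, /djojk/ → CCVCC, /muk/ → CVC, /mo/ → CV, /sjubf/ → CCVCC.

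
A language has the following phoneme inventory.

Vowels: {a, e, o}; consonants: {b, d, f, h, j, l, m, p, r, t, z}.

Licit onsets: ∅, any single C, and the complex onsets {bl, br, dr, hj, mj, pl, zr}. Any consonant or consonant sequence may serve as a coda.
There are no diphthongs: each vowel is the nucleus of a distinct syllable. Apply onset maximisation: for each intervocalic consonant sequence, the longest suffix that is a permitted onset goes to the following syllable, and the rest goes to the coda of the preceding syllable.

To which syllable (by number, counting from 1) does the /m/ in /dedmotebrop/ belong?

2

The vowels are e, o, e, o — 4 nuclei, so 4 syllables.
V1 /e/ – V2 /o/: /dm/; trying suffixes from longest down, /m/ is the first permitted one, so coda /d/ | onset /m/.
V2 /o/ – V3 /e/: just /t/ — single C goes to the following onset.
V3 /e/ – V4 /o/: /br/ — entire cluster is a permitted onset → onset /br/, coda ∅.
So the parse is ded.mo.te.brop.
The /m/ is in the onset of syllable 2 (/mo/).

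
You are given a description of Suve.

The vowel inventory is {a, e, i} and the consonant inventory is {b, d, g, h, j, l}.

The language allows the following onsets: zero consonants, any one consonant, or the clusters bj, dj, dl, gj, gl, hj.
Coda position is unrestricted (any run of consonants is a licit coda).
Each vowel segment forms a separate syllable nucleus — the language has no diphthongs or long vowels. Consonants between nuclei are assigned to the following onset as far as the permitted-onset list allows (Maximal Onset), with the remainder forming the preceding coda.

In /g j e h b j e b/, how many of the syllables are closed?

2

The vowels are e, e — 2 nuclei, so 2 syllables.
/e…e/ gap (V1→V2): /hbj/ — longest licit onset from the right is /bj/, leaving /h/ as coda.
Syllabification: gjeh.bjeb.
Classifying each syllable: /gjeh/ (closed), /bjeb/ (closed).
Closed syllables: 2.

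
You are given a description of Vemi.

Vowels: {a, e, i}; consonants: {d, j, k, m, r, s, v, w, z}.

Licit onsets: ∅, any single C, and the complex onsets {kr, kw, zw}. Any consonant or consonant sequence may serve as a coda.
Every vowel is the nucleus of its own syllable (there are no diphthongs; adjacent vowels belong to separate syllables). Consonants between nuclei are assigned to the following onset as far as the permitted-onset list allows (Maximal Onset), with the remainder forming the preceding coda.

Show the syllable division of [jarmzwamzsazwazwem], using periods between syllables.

Nuclei (vowels): a, a, a, a, e → 5 syllables.
V1 /a/ – V2 /a/: /rmzw/ — longest licit onset from the right is /zw/, leaving /rm/ as coda.
V2 /a/ – V3 /a/: cluster /mzs/ — the longest permitted-onset suffix is /s/; onset = /s/, preceding coda = /mz/.
V3 /a/ – V4 /a/: cluster /zw/ — /zw/ is itself a permitted onset, so the whole cluster goes right; preceding coda = ∅.
V4 /a/ – V5 /e/: /zw/ is a licit onset in full, so it all attaches to the next syllable.

jarm.zwamz.sa.zwa.zwem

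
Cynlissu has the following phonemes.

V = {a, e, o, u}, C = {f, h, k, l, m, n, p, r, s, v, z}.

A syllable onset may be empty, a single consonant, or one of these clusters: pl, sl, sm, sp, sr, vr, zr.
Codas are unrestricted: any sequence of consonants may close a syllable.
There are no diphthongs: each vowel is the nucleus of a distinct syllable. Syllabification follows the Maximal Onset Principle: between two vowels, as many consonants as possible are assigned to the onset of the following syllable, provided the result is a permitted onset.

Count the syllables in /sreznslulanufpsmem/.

Nuclei (vowels): e, u, a, u, e → 5 syllables.

5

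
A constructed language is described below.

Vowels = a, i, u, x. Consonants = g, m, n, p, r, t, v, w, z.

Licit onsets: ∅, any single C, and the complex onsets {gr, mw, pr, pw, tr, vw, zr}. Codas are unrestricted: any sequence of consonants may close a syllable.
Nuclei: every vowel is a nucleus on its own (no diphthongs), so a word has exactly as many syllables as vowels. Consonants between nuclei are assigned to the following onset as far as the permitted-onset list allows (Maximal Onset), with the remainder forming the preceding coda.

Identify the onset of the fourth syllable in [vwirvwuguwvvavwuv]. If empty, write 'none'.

v

Nuclei (vowels): i, u, u, a, u → 5 syllables.
σ1/σ2 boundary: /rvw/ splits as /r/ + /vw/ (/vw/ is the longest suffix that is a licit onset).
σ2/σ3 boundary: just /g/ — single C goes to the following onset.
σ3/σ4 boundary: cluster /wvv/ — the longest permitted-onset suffix is /v/; onset = /v/, preceding coda = /wv/.
σ4/σ5 boundary: /vw/ is a licit onset in full, so it all attaches to the next syllable.
Putting it together: vwir.vwu.guwv.va.vwuv.
Syllable 4 is /va/: onset /v/, nucleus /a/, coda ∅.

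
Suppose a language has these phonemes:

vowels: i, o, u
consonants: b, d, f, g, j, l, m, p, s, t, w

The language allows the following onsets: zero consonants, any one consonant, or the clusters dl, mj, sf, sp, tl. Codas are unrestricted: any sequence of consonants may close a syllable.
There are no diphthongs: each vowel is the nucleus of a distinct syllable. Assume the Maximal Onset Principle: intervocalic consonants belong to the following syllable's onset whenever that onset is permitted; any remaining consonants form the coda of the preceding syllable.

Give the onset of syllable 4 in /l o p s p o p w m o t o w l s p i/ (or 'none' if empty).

t

Vowels present: o, o, o, o, i; each is a nucleus, giving 5 syllables.
Between /o/ (V1) and /o/ (V2): cluster /psp/ — the longest permitted-onset suffix is /sp/; onset = /sp/, preceding coda = /p/.
Between /o/ (V2) and /o/ (V3): cluster /pwm/ — the longest permitted-onset suffix is /m/; onset = /m/, preceding coda = /pw/.
Between /o/ (V3) and /o/ (V4): /t/ → onset of the next syllable (single consonants are always licit onsets).
Between /o/ (V4) and /i/ (V5): cluster /wlsp/ — the longest permitted-onset suffix is /sp/; onset = /sp/, preceding coda = /wl/.
Syllabification: lop.spopw.mo.towl.spi.
Syllable 4 is /towl/: onset /t/, nucleus /o/, coda /wl/.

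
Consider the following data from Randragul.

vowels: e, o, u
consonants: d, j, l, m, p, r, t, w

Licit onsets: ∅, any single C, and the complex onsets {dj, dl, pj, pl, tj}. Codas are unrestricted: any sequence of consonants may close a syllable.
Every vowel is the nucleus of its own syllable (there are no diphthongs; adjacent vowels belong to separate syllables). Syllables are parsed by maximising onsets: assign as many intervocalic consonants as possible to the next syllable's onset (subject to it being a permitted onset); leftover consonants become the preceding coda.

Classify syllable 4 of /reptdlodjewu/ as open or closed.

open

The vowels are e, o, e, u — 4 nuclei, so 4 syllables.
/e…o/ gap (V1→V2): /ptdl/ — longest licit onset from the right is /dl/, leaving /pt/ as coda.
/o…e/ gap (V2→V3): /dj/ is a licit onset in full, so it all attaches to the next syllable.
/e…u/ gap (V3→V4): /w/ → onset of the next syllable (single consonants are always licit onsets).
Result: rept.dlo.dje.wu.
Syllable 4 is /wu/; it ends in its nucleus with no coda, so it is open.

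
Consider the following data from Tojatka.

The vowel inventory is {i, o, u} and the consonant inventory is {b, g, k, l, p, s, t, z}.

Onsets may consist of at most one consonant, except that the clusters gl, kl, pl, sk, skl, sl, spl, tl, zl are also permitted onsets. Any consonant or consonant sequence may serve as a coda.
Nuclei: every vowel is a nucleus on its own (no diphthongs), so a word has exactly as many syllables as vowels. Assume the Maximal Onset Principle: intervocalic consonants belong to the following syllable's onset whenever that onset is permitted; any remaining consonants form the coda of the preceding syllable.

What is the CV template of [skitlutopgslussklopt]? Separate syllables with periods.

Vowels present: i, u, o, u, o; each is a nucleus, giving 5 syllables.
/i…u/ gap (V1→V2): /tl/ — entire cluster is a permitted onset → onset /tl/, coda ∅.
/u…o/ gap (V2→V3): just /t/ — single C goes to the following onset.
/o…u/ gap (V3→V4): /pgsl/ splits as /pg/ + /sl/ (/sl/ is the longest suffix that is a licit onset).
/u…o/ gap (V4→V5): /sskl/; trying suffixes from longest down, /skl/ is the first permitted one, so coda /s/ | onset /skl/.
Result: ski.tlu.topg.slus.sklopt.
Mapping each syllable to C/V: /ski/ → CCV, /tlu/ → CCV, /topg/ → CVCC, /slus/ → CCVC, /sklopt/ → CCCVCC.

CCV.CCV.CVCC.CCVC.CCCVCC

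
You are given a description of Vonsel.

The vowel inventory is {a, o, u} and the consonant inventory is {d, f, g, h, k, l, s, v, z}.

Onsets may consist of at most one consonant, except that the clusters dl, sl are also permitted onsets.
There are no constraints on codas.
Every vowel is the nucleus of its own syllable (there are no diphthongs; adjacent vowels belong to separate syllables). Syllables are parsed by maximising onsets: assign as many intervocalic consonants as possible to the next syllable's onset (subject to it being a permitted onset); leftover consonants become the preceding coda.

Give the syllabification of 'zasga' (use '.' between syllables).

zas.ga

The vowels are a, a — 2 nuclei, so 2 syllables.
V1 /a/ – V2 /a/: cluster /sg/ — the longest permitted-onset suffix is /g/; onset = /g/, preceding coda = /s/.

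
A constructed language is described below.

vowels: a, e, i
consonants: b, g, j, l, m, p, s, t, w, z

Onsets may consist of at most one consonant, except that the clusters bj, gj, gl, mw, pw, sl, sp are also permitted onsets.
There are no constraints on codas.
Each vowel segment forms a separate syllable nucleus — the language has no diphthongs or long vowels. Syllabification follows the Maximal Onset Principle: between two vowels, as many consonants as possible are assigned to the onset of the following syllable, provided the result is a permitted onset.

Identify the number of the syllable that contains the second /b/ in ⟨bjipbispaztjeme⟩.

2

The vowels are i, i, a, e, e — 5 nuclei, so 5 syllables.
/i…i/ gap (V1→V2): /pb/ — longest licit onset from the right is /b/, leaving /p/ as coda.
/i…a/ gap (V2→V3): /sp/ — entire cluster is a permitted onset → onset /sp/, coda ∅.
/a…e/ gap (V3→V4): /ztj/ — longest licit onset from the right is /j/, leaving /zt/ as coda.
/e…e/ gap (V4→V5): /m/ is a single consonant, so it becomes the next onset.
Syllabification: bjip.bi.spazt.je.me.
The second /b/ is in the onset of syllable 2 (/bi/).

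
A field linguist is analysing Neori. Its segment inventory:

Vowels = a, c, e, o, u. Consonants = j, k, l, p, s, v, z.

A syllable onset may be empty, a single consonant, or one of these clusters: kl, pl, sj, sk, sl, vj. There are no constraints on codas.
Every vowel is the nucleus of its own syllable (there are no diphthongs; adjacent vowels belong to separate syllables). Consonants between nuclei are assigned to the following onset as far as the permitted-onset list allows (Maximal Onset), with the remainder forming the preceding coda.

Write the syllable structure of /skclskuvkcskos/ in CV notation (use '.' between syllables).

CCVC.CCVC.CV.CCVC

Vowels present: c, u, c, o; each is a nucleus, giving 4 syllables.
Between /c/ (V1) and /u/ (V2): cluster /lsk/ — the longest permitted-onset suffix is /sk/; onset = /sk/, preceding coda = /l/.
Between /u/ (V2) and /c/ (V3): cluster /vk/ — the longest permitted-onset suffix is /k/; onset = /k/, preceding coda = /v/.
Between /c/ (V3) and /o/ (V4): /sk/ — entire cluster is a permitted onset → onset /sk/, coda ∅.
Syllabification: skcl.skuv.kc.skos.
Mapping each syllable to C/V: /skcl/ → CCVC, /skuv/ → CCVC, /kc/ → CV, /skos/ → CCVC.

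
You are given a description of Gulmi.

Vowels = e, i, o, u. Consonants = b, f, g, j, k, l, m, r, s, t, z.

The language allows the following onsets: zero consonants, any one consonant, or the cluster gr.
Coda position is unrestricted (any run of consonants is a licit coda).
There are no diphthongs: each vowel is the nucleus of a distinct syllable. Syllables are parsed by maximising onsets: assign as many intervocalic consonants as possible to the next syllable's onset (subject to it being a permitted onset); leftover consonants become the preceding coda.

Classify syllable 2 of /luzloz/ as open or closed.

Nuclei (vowels): u, o → 2 syllables.
σ1/σ2 boundary: /zl/ — longest licit onset from the right is /l/, leaving /z/ as coda.
Syllabification: luz.loz.
Syllable 2 is /loz/ with coda /z/, so it is closed.

closed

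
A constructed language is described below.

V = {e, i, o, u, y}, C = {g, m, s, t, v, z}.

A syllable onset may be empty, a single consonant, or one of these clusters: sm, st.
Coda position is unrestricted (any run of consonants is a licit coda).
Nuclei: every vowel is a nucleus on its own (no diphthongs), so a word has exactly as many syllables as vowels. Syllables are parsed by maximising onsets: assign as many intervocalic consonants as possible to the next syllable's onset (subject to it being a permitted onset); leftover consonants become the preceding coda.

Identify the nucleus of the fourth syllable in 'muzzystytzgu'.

Nuclei (vowels): u, y, y, u → 4 syllables.
The fourth nucleus (vowel 4 from the left) is /u/.

u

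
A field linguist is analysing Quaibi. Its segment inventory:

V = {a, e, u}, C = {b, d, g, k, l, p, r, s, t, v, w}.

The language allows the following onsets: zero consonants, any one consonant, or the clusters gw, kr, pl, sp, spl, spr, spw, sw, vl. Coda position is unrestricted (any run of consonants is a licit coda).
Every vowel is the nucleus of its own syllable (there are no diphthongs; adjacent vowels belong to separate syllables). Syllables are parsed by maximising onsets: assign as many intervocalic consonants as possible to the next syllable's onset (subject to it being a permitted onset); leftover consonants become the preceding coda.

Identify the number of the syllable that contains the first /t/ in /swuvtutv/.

Vowels present: u, u; each is a nucleus, giving 2 syllables.
/u…u/ gap (V1→V2): /vt/ — longest licit onset from the right is /t/, leaving /v/ as coda.
Result: swuv.tutv.
The first /t/ is in the onset of syllable 2 (/tutv/).

2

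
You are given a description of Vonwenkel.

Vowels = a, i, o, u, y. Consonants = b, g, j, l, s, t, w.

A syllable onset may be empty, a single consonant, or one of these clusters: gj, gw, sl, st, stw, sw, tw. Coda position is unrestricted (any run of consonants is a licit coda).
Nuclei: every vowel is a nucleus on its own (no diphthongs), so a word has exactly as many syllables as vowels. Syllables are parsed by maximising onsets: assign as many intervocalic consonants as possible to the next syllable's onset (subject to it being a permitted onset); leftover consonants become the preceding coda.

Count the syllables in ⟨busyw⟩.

Nuclei (vowels): u, y → 2 syllables.

2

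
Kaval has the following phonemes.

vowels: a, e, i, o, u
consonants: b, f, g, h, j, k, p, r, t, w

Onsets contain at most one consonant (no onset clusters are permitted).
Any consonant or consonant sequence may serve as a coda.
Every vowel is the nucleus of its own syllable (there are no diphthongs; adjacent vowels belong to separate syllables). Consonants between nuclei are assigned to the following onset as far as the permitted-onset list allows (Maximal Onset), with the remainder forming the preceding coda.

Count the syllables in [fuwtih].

2

Nuclei (vowels): u, i → 2 syllables.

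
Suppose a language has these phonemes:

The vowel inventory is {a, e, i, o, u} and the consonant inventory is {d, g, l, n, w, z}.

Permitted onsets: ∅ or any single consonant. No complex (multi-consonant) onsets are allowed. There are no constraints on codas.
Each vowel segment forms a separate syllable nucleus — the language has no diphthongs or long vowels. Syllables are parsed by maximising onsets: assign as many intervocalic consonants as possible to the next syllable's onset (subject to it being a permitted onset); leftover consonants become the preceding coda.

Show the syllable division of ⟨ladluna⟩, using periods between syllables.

lad.lu.na

Nuclei (vowels): a, u, a → 3 syllables.
Between /a/ (V1) and /u/ (V2): /dl/ — longest licit onset from the right is /l/, leaving /d/ as coda.
Between /u/ (V2) and /a/ (V3): /n/ → onset of the next syllable (single consonants are always licit onsets).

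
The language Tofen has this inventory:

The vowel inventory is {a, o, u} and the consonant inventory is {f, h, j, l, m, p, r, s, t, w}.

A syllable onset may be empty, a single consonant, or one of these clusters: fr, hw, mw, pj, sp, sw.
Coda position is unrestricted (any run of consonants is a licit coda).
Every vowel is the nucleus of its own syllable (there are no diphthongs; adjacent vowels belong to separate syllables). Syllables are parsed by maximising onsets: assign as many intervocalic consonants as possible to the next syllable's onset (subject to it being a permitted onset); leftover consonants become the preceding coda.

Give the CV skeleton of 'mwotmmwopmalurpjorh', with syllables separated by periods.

CCVCC.CCVC.CV.CVC.CCVCC

The vowels are o, o, a, u, o — 5 nuclei, so 5 syllables.
Between /o/ (V1) and /o/ (V2): /tmmw/ splits as /tm/ + /mw/ (/mw/ is the longest suffix that is a licit onset).
Between /o/ (V2) and /a/ (V3): /pm/ — longest licit onset from the right is /m/, leaving /p/ as coda.
Between /a/ (V3) and /u/ (V4): just /l/ — single C goes to the following onset.
Between /u/ (V4) and /o/ (V5): /rpj/; trying suffixes from longest down, /pj/ is the first permitted one, so coda /r/ | onset /pj/.
Putting it together: mwotm.mwop.ma.lur.pjorh.
Mapping each syllable to C/V: /mwotm/ → CCVCC, /mwop/ → CCVC, /ma/ → CV, /lur/ → CVC, /pjorh/ → CCVCC.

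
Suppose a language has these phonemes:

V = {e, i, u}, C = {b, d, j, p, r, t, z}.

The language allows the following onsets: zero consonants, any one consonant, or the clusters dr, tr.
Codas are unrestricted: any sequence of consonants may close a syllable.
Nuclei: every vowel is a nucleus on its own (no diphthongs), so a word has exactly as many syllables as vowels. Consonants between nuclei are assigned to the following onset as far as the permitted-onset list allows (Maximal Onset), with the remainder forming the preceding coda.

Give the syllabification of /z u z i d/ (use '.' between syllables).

The vowels are u, i — 2 nuclei, so 2 syllables.
/u…i/ gap (V1→V2): /z/ → onset of the next syllable (single consonants are always licit onsets).

zu.zid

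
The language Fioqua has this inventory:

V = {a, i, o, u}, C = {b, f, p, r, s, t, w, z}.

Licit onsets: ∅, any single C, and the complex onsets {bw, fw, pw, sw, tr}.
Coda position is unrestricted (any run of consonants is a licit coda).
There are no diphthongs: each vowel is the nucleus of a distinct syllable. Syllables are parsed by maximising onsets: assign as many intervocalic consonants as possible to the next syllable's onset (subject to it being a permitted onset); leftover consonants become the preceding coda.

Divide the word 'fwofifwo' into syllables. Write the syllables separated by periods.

fwo.fi.fwo

Vowels present: o, i, o; each is a nucleus, giving 3 syllables.
/o…i/ gap (V1→V2): /f/ → onset of the next syllable (single consonants are always licit onsets).
/i…o/ gap (V2→V3): /fw/ — entire cluster is a permitted onset → onset /fw/, coda ∅.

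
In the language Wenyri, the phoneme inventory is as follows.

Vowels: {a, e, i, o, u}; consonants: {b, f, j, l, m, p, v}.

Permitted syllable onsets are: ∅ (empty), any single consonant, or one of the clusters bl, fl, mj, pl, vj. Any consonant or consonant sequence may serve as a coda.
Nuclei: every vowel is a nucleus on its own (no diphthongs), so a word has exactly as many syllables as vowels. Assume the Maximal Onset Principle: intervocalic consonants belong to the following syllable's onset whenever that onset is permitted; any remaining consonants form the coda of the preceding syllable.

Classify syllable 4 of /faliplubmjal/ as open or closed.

Vowels present: a, i, u, a; each is a nucleus, giving 4 syllables.
/a…i/ gap (V1→V2): just /l/ — single C goes to the following onset.
/i…u/ gap (V2→V3): /pl/ — entire cluster is a permitted onset → onset /pl/, coda ∅.
/u…a/ gap (V3→V4): cluster /bmj/ — the longest permitted-onset suffix is /mj/; onset = /mj/, preceding coda = /b/.
So the parse is fa.li.plub.mjal.
Syllable 4 is /mjal/ with coda /l/, so it is closed.

closed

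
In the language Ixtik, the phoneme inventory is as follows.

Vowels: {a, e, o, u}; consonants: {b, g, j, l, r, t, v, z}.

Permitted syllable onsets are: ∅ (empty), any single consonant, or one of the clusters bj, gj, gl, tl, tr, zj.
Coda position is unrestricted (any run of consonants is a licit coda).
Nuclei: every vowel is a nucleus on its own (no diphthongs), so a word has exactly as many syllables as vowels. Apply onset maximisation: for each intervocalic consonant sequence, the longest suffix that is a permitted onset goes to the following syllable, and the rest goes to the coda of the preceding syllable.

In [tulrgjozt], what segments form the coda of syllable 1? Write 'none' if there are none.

lr

The vowels are u, o — 2 nuclei, so 2 syllables.
/u…o/ gap (V1→V2): /lrgj/ splits as /lr/ + /gj/ (/gj/ is the longest suffix that is a licit onset).
Result: tulr.gjozt.
Syllable 1 is /tulr/: onset /t/, nucleus /u/, coda /lr/.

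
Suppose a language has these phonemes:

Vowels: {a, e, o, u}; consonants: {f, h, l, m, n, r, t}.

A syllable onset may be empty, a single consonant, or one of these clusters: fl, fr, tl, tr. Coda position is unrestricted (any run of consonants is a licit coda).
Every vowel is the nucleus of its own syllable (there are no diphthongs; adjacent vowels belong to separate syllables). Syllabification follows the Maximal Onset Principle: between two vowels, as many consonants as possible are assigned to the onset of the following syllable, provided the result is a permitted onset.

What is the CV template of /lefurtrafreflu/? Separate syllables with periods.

Vowels present: e, u, a, e, u; each is a nucleus, giving 5 syllables.
Between /e/ (V1) and /u/ (V2): /f/ is a single consonant, so it becomes the next onset.
Between /u/ (V2) and /a/ (V3): cluster /rtr/ — the longest permitted-onset suffix is /tr/; onset = /tr/, preceding coda = /r/.
Between /a/ (V3) and /e/ (V4): /fr/ is a licit onset in full, so it all attaches to the next syllable.
Between /e/ (V4) and /u/ (V5): /fl/ is a licit onset in full, so it all attaches to the next syllable.
Result: le.fur.tra.fre.flu.
Mapping each syllable to C/V: /le/ → CV, /fur/ → CVC, /tra/ → CCV, /fre/ → CCV, /flu/ → CCV.

CV.CVC.CCV.CCV.CCV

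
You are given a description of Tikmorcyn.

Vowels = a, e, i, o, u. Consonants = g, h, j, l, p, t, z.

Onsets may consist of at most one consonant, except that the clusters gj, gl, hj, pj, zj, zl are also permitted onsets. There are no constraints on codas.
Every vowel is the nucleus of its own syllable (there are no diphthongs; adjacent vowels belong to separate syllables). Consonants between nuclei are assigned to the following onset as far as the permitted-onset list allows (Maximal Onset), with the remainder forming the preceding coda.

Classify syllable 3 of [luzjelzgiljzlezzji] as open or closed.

closed

Nuclei (vowels): u, e, i, e, i → 5 syllables.
σ1/σ2 boundary: cluster /zj/ — /zj/ is itself a permitted onset, so the whole cluster goes right; preceding coda = ∅.
σ2/σ3 boundary: /lzg/ splits as /lz/ + /g/ (/g/ is the longest suffix that is a licit onset).
σ3/σ4 boundary: /ljzl/ splits as /lj/ + /zl/ (/zl/ is the longest suffix that is a licit onset).
σ4/σ5 boundary: cluster /zzj/ — the longest permitted-onset suffix is /zj/; onset = /zj/, preceding coda = /z/.
Result: lu.zjelz.gilj.zlez.zji.
Syllable 3 is /gilj/ with coda /lj/, so it is closed.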